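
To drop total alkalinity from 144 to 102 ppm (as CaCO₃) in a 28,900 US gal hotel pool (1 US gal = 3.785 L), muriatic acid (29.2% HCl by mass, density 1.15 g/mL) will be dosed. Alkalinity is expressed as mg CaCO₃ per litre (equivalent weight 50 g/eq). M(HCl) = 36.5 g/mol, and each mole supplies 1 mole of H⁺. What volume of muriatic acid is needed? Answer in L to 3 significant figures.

9.99 L

Volume: 28,900 US gal × 3.785 L/gal = 109,386 L.
Alkalinity to neutralize: (144 − 102) = 42 mg/L as CaCO₃ × 109,386 L = 4594 g as CaCO₃.
Equivalents of H⁺ required: 4594 ÷ 50 g/eq = 91.88 eq = 91.88 mol HCl.
Mass of HCl: 91.88 × 36.5 = 3354 g.
Mass of 29.2% solution: 3354 / 0.292 = 11,490 g.
Volume: 11,490 g ÷ 1.15 g/mL = 9987 mL.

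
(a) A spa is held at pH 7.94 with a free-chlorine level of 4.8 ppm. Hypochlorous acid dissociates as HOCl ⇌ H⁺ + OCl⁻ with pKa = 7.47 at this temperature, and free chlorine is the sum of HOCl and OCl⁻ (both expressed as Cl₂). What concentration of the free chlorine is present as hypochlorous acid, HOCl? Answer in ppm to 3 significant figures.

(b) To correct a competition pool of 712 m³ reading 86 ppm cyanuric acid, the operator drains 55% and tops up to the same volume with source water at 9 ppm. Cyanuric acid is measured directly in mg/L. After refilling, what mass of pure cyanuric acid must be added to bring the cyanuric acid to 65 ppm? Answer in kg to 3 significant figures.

(a) [OCl⁻]/[HOCl] = 10^(pH − pKa) = 10^(7.94 − 7.47) = 10^0.47 = 2.951.
(a) Fraction as HOCl = 1 / (1 + 2.951) = 0.2531.
(a) HOCl = 0.2531 × 4.8 ppm = 1.215 ppm.

(b) Volume: 712 m³ = 712,000 L.
(b) After draining 55% and refilling: 86 × 0.45 + 9 × 0.55 = 43.65 ppm.
(b) Deficit to target: 65 − 43.65 = 21.35 mg/L.
(b) Mass: 21.35 mg/L × 712,000 L = 15,200 g cyanuric acid.

(a) 1.21 ppm; (b) 15.2 kg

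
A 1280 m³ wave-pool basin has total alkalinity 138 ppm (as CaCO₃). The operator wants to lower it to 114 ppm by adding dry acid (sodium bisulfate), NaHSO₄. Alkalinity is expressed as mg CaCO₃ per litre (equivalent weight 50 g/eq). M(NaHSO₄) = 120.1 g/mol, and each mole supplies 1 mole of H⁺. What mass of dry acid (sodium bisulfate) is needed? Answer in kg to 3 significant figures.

Volume: 1280 m³ = 1,280,000 L.
Alkalinity to neutralize: (138 − 114) = 24 mg/L as CaCO₃ × 1,280,000 L = 30,720 g as CaCO₃.
Equivalents of H⁺ required: 30,720 ÷ 50 g/eq = 614.4 eq = 614.4 mol NaHSO₄.
Mass of NaHSO₄: 614.4 × 120.1 = 73,790 g.

73.8 kg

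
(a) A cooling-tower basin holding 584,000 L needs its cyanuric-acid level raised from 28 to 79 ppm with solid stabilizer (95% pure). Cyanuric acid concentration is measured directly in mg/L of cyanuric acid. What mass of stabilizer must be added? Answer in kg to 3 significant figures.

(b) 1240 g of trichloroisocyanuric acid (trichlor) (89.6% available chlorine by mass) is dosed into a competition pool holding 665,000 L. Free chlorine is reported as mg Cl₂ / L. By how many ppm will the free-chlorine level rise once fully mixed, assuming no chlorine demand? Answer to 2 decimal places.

(a) CYA to add: (79 − 28) = 51 mg/L × 584,000 L = 29,780 g cyanuric acid.
(a) At 95% purity: 29,780 / 0.95 = 31,350 g product.

(b) Available chlorine delivered: 1240 g × 0.896 = 1111 g as Cl₂.
(b) Concentration rise: 1111 g / 665,000 L = 1.671 mg/L = 1.67 ppm.

(a) 31.4 kg; (b) 1.67 ppm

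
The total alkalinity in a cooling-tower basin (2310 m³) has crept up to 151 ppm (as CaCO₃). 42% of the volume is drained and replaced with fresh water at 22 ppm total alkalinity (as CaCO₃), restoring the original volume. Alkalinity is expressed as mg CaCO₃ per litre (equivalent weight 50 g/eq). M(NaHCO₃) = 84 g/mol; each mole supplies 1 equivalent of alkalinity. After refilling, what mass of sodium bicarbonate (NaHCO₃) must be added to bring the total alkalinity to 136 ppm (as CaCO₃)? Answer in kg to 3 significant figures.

152 kg

Volume: 2310 m³ = 2,310,000 L.
After draining 42% and refilling: 151 × 0.58 + 22 × 0.42 = 96.82 ppm.
Deficit to target: 136 − 96.82 = 39.18 mg/L.
As CaCO₃: 39.18 mg/L × 2,310,000 L = 90,510 g; ÷ 50 g/eq ÷ 1 = 1810 mol NaHCO₃.
Mass: 1810 × 84 = 152,000 g.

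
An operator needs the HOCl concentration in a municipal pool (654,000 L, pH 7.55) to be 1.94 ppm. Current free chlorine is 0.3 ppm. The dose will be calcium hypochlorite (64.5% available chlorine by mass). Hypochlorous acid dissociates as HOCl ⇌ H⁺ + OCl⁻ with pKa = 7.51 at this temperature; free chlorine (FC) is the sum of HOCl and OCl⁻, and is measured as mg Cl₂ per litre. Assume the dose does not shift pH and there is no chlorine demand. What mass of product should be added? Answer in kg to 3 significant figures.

3.82 kg

[OCl⁻]/[HOCl] = 10^(pH − pKa) = 10^(7.55 − 7.51) = 1.096; fraction as HOCl = 1/(1 + 1.096) = 0.477.
Free chlorine required for 1.94 ppm HOCl: 1.94 / 0.477 = 4.067 ppm.
FC to add: 4.067 − 0.3 = 3.767 mg/L as Cl₂.
Cl₂ equivalent: 3.767 mg/L × 654,000 L = 2464 g.
Product at 64.5% available Cl: 2464 / 0.645 = 3820 g.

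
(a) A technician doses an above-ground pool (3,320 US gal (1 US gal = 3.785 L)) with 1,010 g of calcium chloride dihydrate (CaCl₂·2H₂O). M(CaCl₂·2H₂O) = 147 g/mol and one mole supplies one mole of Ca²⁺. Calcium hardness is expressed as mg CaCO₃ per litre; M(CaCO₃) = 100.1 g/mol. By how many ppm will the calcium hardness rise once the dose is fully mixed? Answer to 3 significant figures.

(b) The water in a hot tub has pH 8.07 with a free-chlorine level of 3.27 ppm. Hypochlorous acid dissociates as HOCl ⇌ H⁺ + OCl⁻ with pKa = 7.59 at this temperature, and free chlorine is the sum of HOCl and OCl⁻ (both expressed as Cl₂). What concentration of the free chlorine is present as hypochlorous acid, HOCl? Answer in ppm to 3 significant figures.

(a) 54.7 ppm; (b) 0.813 ppm

(a) Volume: 3,320 US gal × 3.785 L/gal = 12,566 L.
(a) Moles of Ca²⁺: 1,010 g ÷ 147 g/mol = 6.871 mol.
(a) As CaCO₃: 6.871 mol × 100.1 g/mol = 687.8 g.
(a) Rise: 687.8 g / 12,566 L × 1000 = 54.73 mg/L.

(b) [OCl⁻]/[HOCl] = 10^(pH − pKa) = 10^(8.07 − 7.59) = 10^0.48 = 3.02.
(b) Fraction as HOCl = 1 / (1 + 3.02) = 0.2488.
(b) HOCl = 0.2488 × 3.27 ppm = 0.8134 ppm.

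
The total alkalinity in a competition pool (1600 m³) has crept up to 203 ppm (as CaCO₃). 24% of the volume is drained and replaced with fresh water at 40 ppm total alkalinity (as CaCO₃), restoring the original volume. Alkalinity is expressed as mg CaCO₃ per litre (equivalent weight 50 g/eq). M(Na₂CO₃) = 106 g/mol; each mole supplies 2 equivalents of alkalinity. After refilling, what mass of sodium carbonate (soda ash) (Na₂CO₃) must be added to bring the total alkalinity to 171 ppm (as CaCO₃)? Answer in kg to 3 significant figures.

Volume: 1600 m³ = 1,600,000 L.
After draining 24% and refilling: 203 × 0.76 + 40 × 0.24 = 163.88 ppm.
Deficit to target: 171 − 163.88 = 7.12 mg/L.
As CaCO₃: 7.12 mg/L × 1,600,000 L = 11,390 g; ÷ 50 g/eq ÷ 2 = 113.9 mol Na₂CO₃.
Mass: 113.9 × 106 = 12,080 g.

12.1 kg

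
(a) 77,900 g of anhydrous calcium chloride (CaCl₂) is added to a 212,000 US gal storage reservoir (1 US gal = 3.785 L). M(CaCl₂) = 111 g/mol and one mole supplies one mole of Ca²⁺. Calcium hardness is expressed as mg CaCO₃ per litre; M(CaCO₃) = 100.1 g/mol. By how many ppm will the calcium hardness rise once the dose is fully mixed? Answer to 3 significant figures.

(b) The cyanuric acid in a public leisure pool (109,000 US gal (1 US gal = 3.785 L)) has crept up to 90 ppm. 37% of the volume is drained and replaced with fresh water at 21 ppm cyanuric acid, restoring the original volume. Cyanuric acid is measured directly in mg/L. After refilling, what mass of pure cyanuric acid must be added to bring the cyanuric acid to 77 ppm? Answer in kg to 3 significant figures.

(a) Volume: 212,000 US gal × 3.785 L/gal = 802,420 L.
(a) Moles of Ca²⁺: 77,900 g ÷ 111 g/mol = 701.8 mol.
(a) As CaCO₃: 701.8 mol × 100.1 g/mol = 70,250 g.
(a) Rise: 70,250 g / 802,420 L × 1000 = 87.55 mg/L.

(b) Volume: 109,000 US gal × 3.785 L/gal = 412,565 L.
(b) After draining 37% and refilling: 90 × 0.63 + 21 × 0.37 = 64.47 ppm.
(b) Deficit to target: 77 − 64.47 = 12.53 mg/L.
(b) Mass: 12.53 mg/L × 412,565 L = 5169 g cyanuric acid.

(a) 87.5 ppm; (b) 5.17 kg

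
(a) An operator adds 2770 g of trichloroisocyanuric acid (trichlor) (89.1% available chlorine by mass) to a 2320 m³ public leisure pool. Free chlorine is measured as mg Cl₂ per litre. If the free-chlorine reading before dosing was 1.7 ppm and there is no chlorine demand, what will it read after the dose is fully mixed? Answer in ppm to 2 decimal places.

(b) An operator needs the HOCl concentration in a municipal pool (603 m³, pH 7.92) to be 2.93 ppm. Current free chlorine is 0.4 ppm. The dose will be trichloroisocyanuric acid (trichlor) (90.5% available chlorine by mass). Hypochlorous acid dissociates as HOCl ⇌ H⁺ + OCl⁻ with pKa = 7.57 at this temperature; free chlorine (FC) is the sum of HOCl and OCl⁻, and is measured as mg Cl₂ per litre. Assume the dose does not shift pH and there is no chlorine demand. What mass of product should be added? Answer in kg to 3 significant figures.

(a) 2.76 ppm; (b) 6.06 kg

(a) Volume: 2320 m³ = 2,320,000 L.
(a) Available chlorine delivered: 2770 g × 0.891 = 2468 g as Cl₂.
(a) Concentration rise: 2468 g / 2,320,000 L = 1.064 mg/L = 1.06 ppm.
(a) Final FC: 1.7 + 1.06 = 2.76 ppm.

(b) Volume: 603 m³ = 603,000 L.
(b) [OCl⁻]/[HOCl] = 10^(pH − pKa) = 10^(7.92 − 7.57) = 2.239; fraction as HOCl = 1/(1 + 2.239) = 0.3088.
(b) Free chlorine required for 2.93 ppm HOCl: 2.93 / 0.3088 = 9.489 ppm.
(b) FC to add: 9.489 − 0.4 = 9.089 mg/L as Cl₂.
(b) Cl₂ equivalent: 9.089 mg/L × 603,000 L = 5481 g.
(b) Product at 90.5% available Cl: 5481 / 0.905 = 6056 g.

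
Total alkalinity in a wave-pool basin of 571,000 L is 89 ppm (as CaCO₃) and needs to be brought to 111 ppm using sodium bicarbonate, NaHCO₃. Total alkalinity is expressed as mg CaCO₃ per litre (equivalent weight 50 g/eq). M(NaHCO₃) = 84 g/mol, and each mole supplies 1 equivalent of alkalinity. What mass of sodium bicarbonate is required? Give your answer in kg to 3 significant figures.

21.1 kg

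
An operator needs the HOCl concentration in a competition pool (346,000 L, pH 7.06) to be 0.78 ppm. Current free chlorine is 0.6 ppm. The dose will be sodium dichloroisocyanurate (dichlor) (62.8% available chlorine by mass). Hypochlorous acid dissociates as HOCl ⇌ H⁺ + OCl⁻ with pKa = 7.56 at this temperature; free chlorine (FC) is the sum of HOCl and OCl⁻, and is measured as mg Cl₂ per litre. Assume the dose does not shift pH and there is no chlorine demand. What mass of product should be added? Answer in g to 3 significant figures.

235 g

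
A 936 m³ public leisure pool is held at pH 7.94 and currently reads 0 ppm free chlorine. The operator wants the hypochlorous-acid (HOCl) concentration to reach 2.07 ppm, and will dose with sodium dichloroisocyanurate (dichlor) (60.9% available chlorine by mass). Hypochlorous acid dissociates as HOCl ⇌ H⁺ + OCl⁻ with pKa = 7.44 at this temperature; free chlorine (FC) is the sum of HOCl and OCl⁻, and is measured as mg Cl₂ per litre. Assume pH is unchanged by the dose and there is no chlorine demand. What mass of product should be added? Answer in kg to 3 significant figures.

Volume: 936 m³ = 936,000 L.
[OCl⁻]/[HOCl] = 10^(pH − pKa) = 10^(7.94 − 7.44) = 3.162; fraction as HOCl = 1/(1 + 3.162) = 0.2403.
Free chlorine required for 2.07 ppm HOCl: 2.07 / 0.2403 = 8.616 ppm.
FC to add: 8.616 − 0 = 8.616 mg/L as Cl₂.
Cl₂ equivalent: 8.616 mg/L × 936,000 L = 8064 g.
Product at 60.9% available Cl: 8064 / 0.609 = 13,240 g.

13.2 kg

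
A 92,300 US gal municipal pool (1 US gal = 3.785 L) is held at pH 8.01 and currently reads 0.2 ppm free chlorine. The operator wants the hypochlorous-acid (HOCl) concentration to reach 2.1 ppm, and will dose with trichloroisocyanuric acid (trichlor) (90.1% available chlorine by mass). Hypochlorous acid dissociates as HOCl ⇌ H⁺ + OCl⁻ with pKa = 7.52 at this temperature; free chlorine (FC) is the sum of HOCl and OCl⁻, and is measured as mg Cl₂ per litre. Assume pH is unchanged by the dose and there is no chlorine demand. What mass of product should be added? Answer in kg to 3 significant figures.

Volume: 92,300 US gal × 3.785 L/gal = 349,356 L.
[OCl⁻]/[HOCl] = 10^(pH − pKa) = 10^(8.01 − 7.52) = 3.09; fraction as HOCl = 1/(1 + 3.09) = 0.2445.
Free chlorine required for 2.1 ppm HOCl: 2.1 / 0.2445 = 8.59 ppm.
FC to add: 8.59 − 0.2 = 8.39 mg/L as Cl₂.
Cl₂ equivalent: 8.39 mg/L × 349,356 L = 2931 g.
Product at 90.1% available Cl: 2931 / 0.901 = 3253 g.

3.25 kg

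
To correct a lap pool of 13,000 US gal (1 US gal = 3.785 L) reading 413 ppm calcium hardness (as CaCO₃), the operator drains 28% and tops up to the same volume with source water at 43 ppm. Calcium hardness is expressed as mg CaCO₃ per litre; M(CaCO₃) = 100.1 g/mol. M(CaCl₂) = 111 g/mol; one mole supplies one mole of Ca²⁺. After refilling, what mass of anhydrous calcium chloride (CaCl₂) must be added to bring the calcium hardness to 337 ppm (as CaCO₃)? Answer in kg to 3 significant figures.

1.51 kg

Volume: 13,000 US gal × 3.785 L/gal = 49,205 L.
After draining 28% and refilling: 413 × 0.72 + 43 × 0.28 = 309.4 ppm.
Deficit to target: 337 − 309.4 = 27.6 mg/L.
As CaCO₃: 27.6 mg/L × 49,205 L = 1358 g; ÷ 100.1 = 13.57 mol Ca²⁺.
Mass: 13.57 × 111 = 1506 g.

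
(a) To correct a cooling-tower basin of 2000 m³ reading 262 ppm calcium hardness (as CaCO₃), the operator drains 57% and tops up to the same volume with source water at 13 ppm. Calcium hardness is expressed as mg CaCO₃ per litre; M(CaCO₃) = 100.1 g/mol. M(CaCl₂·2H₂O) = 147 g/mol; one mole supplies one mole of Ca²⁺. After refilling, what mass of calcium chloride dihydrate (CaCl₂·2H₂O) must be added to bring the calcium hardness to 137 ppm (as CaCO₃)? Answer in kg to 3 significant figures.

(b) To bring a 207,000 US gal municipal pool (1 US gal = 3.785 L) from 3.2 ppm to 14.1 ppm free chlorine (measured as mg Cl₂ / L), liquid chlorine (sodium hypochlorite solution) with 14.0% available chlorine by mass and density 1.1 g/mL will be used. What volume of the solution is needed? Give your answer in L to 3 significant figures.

(a) 49.7 kg; (b) 55.5 L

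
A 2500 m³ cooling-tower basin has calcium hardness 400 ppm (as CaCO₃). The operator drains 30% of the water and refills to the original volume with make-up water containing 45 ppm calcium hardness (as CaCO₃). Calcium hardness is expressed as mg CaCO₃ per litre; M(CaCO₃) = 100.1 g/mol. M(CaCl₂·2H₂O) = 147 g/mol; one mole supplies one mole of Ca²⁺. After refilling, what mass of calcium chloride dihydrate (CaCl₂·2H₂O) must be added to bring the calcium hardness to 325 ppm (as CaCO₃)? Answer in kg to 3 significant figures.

116 kg

Volume: 2500 m³ = 2,500,000 L.
After draining 30% and refilling: 400 × 0.70 + 45 × 0.30 = 293.5 ppm.
Deficit to target: 325 − 293.5 = 31.5 mg/L.
As CaCO₃: 31.5 mg/L × 2,500,000 L = 78,750 g; ÷ 100.1 = 786.7 mol Ca²⁺.
Mass: 786.7 × 147 = 115,600 g.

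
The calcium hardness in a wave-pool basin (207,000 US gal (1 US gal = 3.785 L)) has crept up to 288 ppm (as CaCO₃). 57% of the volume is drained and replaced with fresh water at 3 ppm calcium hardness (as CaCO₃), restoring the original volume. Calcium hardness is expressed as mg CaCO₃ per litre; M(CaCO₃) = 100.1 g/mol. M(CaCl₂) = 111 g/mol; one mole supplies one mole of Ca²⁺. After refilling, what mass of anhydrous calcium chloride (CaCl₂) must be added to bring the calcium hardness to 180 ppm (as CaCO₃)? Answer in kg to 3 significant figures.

Volume: 207,000 US gal × 3.785 L/gal = 783,495 L.
After draining 57% and refilling: 288 × 0.43 + 3 × 0.57 = 125.55 ppm.
Deficit to target: 180 − 125.55 = 54.45 mg/L.
As CaCO₃: 54.45 mg/L × 783,495 L = 42,660 g; ÷ 100.1 = 426.2 mol Ca²⁺.
Mass: 426.2 × 111 = 47,310 g.

47.3 kg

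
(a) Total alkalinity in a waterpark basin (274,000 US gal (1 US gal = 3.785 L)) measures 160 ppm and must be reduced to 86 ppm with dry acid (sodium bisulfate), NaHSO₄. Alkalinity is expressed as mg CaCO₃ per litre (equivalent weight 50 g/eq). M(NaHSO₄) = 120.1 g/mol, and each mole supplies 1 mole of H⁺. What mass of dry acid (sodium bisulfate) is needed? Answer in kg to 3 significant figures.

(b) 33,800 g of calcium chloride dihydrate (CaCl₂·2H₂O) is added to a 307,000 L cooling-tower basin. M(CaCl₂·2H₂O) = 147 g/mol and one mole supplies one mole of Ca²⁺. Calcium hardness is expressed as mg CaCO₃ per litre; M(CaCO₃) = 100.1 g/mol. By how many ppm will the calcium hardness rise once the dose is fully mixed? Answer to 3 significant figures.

(a) Volume: 274,000 US gal × 3.785 L/gal = 1,037,090 L.
(a) Alkalinity to neutralize: (160 − 86) = 74 mg/L as CaCO₃ × 1,037,090 L = 76,740 g as CaCO₃.
(a) Equivalents of H⁺ required: 76,740 ÷ 50 g/eq = 1535 eq = 1535 mol NaHSO₄.
(a) Mass of NaHSO₄: 1535 × 120.1 = 184,300 g.

(b) Moles of Ca²⁺: 33,800 g ÷ 147 g/mol = 229.9 mol.
(b) As CaCO₃: 229.9 mol × 100.1 g/mol = 23,020 g.
(b) Rise: 23,020 g / 307,000 L × 1000 = 74.97 mg/L.

(a) 184 kg; (b) 75.0 ppm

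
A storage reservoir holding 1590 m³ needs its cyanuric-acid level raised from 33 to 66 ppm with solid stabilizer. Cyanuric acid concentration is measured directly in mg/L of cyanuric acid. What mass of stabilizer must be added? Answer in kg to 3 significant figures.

Volume: 1590 m³ = 1,590,000 L.
CYA to add: (66 − 33) = 33 mg/L × 1,590,000 L = 52,470 g cyanuric acid.

52.5 kg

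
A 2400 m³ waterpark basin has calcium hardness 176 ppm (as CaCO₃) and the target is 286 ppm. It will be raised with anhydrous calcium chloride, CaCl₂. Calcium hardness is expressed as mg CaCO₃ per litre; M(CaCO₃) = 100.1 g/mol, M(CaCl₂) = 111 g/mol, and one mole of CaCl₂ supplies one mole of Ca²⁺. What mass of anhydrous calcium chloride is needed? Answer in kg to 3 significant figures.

Volume: 2400 m³ = 2,400,000 L.
Hardness to add: (286 − 176) = 110 mg/L as CaCO₃ × 2,400,000 L = 264,000 g as CaCO₃.
Moles of Ca²⁺ (1 mol Ca²⁺ ≡ 1 mol CaCO₃): 264,000 / 100.1 g/mol = 2637 mol.
Mass of CaCl₂: 2637 × 111 = 292,700 g.

293 kg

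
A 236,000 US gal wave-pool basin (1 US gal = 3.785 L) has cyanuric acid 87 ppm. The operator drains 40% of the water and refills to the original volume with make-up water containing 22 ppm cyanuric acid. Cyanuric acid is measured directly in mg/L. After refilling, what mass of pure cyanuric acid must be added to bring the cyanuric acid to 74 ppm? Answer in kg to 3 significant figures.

11.6 kg

Volume: 236,000 US gal × 3.785 L/gal = 893,260 L.
After draining 40% and refilling: 87 × 0.60 + 22 × 0.40 = 61 ppm.
Deficit to target: 74 − 61 = 13 mg/L.
Mass: 13 mg/L × 893,260 L = 11,610 g cyanuric acid.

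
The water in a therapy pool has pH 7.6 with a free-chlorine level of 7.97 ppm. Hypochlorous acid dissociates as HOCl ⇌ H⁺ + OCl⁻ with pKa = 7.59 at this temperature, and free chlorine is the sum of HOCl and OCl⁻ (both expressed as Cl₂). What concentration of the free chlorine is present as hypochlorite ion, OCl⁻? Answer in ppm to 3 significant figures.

[OCl⁻]/[HOCl] = 10^(pH − pKa) = 10^(7.6 − 7.59) = 10^0.01 = 1.023.
Fraction as HOCl = 1 / (1 + 1.023) = 0.4942.
OCl⁻ = (1 − 0.4942) × 7.97 ppm = 4.031 ppm.

4.03 ppm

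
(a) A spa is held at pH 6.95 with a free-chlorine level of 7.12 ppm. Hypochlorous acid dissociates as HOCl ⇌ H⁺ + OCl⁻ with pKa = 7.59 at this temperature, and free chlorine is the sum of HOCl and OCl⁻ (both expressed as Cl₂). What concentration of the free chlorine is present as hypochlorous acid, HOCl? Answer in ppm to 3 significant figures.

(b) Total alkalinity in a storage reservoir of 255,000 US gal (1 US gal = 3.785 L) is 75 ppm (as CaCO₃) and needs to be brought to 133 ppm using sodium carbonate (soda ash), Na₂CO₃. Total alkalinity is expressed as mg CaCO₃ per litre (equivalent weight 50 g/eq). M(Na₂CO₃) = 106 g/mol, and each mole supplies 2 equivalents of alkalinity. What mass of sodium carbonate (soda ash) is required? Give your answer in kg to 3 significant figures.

(a) 5.79 ppm; (b) 59.3 kg

(a) [OCl⁻]/[HOCl] = 10^(pH − pKa) = 10^(6.95 − 7.59) = 10^-0.64 = 0.2291.
(a) Fraction as HOCl = 1 / (1 + 0.2291) = 0.8136.
(a) HOCl = 0.8136 × 7.12 ppm = 5.793 ppm.

(b) Volume: 255,000 US gal × 3.785 L/gal = 965,175 L.
(b) Alkalinity to add: (133 − 75) = 58 mg/L as CaCO₃ × 965,175 L = 55,980 g as CaCO₃.
(b) Equivalents: 55,980 g ÷ 50 g/eq = 1120 eq.
(b) Each mole of Na₂CO₃ supplies 2 eq, so 1120 / 2 = 559.8 mol.
(b) Mass: 559.8 mol × 106 g/mol = 59,340 g.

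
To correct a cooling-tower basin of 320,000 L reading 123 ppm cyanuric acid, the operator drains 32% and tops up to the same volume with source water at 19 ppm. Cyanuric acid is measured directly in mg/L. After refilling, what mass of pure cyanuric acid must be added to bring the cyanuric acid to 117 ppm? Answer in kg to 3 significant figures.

After draining 32% and refilling: 123 × 0.68 + 19 × 0.32 = 89.72 ppm.
Deficit to target: 117 − 89.72 = 27.28 mg/L.
Mass: 27.28 mg/L × 320,000 L = 8730 g cyanuric acid.

8.73 kg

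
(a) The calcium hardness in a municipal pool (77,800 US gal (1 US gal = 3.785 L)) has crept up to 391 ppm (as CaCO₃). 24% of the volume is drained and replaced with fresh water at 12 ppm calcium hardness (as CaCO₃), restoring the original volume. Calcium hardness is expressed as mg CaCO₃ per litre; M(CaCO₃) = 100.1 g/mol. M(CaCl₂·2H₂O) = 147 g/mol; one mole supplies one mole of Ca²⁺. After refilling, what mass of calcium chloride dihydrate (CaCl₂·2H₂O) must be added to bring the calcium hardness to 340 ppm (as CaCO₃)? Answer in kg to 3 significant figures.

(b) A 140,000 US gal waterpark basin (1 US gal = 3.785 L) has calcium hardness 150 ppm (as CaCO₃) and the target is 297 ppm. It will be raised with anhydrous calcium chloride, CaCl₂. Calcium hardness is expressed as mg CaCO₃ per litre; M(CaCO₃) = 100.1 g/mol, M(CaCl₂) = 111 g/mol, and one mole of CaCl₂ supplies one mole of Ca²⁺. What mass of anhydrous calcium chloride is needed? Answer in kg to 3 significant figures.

(a) 17.3 kg; (b) 86.4 kg

(a) Volume: 77,800 US gal × 3.785 L/gal = 294,473 L.
(a) After draining 24% and refilling: 391 × 0.76 + 12 × 0.24 = 300.04 ppm.
(a) Deficit to target: 340 − 300.04 = 39.96 mg/L.
(a) As CaCO₃: 39.96 mg/L × 294,473 L = 11,770 g; ÷ 100.1 = 117.6 mol Ca²⁺.
(a) Mass: 117.6 × 147 = 17,280 g.

(b) Volume: 140,000 US gal × 3.785 L/gal = 529,900 L.
(b) Hardness to add: (297 − 150) = 147 mg/L as CaCO₃ × 529,900 L = 77,900 g as CaCO₃.
(b) Moles of Ca²⁺ (1 mol Ca²⁺ ≡ 1 mol CaCO₃): 77,900 / 100.1 g/mol = 778.2 mol.
(b) Mass of CaCl₂: 778.2 × 111 = 86,380 g.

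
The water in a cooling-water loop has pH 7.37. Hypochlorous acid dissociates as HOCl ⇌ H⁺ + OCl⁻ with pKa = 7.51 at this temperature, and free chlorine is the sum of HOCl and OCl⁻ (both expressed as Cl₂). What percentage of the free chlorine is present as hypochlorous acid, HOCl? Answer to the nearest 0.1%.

58.0%

[OCl⁻]/[HOCl] = 10^(pH − pKa) = 10^(7.37 − 7.51) = 10^-0.14 = 0.7244.
Fraction as HOCl = 1 / (1 + 0.7244) = 0.5799.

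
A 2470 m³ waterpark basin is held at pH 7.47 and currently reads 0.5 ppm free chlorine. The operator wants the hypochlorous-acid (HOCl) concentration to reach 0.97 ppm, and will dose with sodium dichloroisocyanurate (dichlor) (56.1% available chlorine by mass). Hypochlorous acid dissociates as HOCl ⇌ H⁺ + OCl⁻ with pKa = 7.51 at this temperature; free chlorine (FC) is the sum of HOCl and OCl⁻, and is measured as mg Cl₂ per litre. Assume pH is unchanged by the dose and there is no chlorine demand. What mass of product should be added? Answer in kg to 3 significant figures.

5.96 kg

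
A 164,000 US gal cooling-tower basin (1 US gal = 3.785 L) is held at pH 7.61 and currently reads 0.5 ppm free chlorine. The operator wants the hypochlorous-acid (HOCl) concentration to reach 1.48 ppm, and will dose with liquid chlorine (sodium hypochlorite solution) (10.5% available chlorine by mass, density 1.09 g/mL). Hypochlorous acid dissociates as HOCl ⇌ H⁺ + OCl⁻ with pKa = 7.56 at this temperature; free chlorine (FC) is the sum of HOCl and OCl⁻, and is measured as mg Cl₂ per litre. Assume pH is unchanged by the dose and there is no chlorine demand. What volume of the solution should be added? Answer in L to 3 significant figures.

Volume: 164,000 US gal × 3.785 L/gal = 620,740 L.
[OCl⁻]/[HOCl] = 10^(pH − pKa) = 10^(7.61 − 7.56) = 1.122; fraction as HOCl = 1/(1 + 1.122) = 0.4712.
Free chlorine required for 1.48 ppm HOCl: 1.48 / 0.4712 = 3.141 ppm.
FC to add: 3.141 − 0.5 = 2.641 mg/L as Cl₂.
Cl₂ equivalent: 2.641 mg/L × 620,740 L = 1639 g.
Product at 10.5% available Cl: 1639 / 0.105 = 15,610 g.
Volume: 15,610 g ÷ 1.09 g/mL = 14,320 mL.

14.3 L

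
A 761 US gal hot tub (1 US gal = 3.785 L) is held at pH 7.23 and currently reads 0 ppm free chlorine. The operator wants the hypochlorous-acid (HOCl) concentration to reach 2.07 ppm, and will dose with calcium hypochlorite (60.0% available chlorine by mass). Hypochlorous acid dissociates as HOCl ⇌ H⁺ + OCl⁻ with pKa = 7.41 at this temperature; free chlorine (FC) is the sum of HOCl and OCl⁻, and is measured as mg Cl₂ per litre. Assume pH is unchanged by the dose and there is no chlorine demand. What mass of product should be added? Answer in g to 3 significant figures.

16.5 g

Volume: 761 US gal × 3.785 L/gal = 2,880 L.
[OCl⁻]/[HOCl] = 10^(pH − pKa) = 10^(7.23 − 7.41) = 0.6607; fraction as HOCl = 1/(1 + 0.6607) = 0.6022.
Free chlorine required for 2.07 ppm HOCl: 2.07 / 0.6022 = 3.438 ppm.
FC to add: 3.438 − 0 = 3.438 mg/L as Cl₂.
Cl₂ equivalent: 3.438 mg/L × 2,880 L = 9.902 g.
Product at 60.0% available Cl: 9.902 / 0.6 = 16.5 g.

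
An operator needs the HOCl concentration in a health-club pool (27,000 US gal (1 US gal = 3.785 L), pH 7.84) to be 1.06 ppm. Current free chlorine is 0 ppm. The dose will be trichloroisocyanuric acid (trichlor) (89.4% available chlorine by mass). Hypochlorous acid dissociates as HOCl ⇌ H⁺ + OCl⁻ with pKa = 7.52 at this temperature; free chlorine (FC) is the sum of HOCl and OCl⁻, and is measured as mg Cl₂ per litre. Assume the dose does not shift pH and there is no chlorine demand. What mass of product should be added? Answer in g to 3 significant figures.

Volume: 27,000 US gal × 3.785 L/gal = 102,195 L.
[OCl⁻]/[HOCl] = 10^(pH − pKa) = 10^(7.84 − 7.52) = 2.089; fraction as HOCl = 1/(1 + 2.089) = 0.3237.
Free chlorine required for 1.06 ppm HOCl: 1.06 / 0.3237 = 3.275 ppm.
FC to add: 3.275 − 0 = 3.275 mg/L as Cl₂.
Cl₂ equivalent: 3.275 mg/L × 102,195 L = 334.7 g.
Product at 89.4% available Cl: 334.7 / 0.894 = 374.3 g.

374 g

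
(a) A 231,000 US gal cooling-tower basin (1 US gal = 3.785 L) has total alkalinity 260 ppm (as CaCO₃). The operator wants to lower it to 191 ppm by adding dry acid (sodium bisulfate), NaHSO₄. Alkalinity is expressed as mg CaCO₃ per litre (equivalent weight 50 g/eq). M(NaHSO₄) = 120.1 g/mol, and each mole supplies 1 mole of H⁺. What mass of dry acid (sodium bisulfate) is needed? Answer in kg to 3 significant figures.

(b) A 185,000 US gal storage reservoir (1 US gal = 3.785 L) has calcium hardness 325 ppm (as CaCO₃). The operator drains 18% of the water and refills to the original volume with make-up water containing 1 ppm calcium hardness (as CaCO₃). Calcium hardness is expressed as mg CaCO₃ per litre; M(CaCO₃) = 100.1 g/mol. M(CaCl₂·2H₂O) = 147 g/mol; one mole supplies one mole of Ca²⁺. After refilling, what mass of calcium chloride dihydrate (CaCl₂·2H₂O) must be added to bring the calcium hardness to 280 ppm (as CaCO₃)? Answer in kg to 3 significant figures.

(a) Volume: 231,000 US gal × 3.785 L/gal = 874,335 L.
(a) Alkalinity to neutralize: (260 − 191) = 69 mg/L as CaCO₃ × 874,335 L = 60,330 g as CaCO₃.
(a) Equivalents of H⁺ required: 60,330 ÷ 50 g/eq = 1207 eq = 1207 mol NaHSO₄.
(a) Mass of NaHSO₄: 1207 × 120.1 = 144,900 g.

(b) Volume: 185,000 US gal × 3.785 L/gal = 700,225 L.
(b) After draining 18% and refilling: 325 × 0.82 + 1 × 0.18 = 266.68 ppm.
(b) Deficit to target: 280 − 266.68 = 13.32 mg/L.
(b) As CaCO₃: 13.32 mg/L × 700,225 L = 9327 g; ÷ 100.1 = 93.18 mol Ca²⁺.
(b) Mass: 93.18 × 147 = 13,700 g.

(a) 145 kg; (b) 13.7 kg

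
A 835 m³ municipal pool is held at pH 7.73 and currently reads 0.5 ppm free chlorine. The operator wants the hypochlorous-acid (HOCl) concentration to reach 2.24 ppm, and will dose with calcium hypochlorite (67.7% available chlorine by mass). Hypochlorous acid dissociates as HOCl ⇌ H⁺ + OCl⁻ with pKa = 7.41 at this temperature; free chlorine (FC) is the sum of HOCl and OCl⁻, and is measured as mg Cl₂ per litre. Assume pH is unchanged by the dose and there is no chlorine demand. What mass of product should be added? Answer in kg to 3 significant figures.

Volume: 835 m³ = 835,000 L.
[OCl⁻]/[HOCl] = 10^(pH − pKa) = 10^(7.73 − 7.41) = 2.089; fraction as HOCl = 1/(1 + 2.089) = 0.3237.
Free chlorine required for 2.24 ppm HOCl: 2.24 / 0.3237 = 6.92 ppm.
FC to add: 6.92 − 0.5 = 6.42 mg/L as Cl₂.
Cl₂ equivalent: 6.42 mg/L × 835,000 L = 5361 g.
Product at 67.7% available Cl: 5361 / 0.677 = 7918 g.

7.92 kg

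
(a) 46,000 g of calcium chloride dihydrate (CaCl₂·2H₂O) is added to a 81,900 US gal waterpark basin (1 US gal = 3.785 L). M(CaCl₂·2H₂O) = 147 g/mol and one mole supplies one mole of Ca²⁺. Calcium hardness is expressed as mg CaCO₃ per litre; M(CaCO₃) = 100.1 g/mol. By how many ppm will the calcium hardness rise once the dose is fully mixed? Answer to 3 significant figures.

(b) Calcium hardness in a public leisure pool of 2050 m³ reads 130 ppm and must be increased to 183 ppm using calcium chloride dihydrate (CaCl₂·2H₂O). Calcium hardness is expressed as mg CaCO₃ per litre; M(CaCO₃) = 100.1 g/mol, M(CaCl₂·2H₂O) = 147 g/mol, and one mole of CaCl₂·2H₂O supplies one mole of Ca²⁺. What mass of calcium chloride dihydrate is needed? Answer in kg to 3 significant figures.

(a) 101 ppm; (b) 160 kg

(a) Volume: 81,900 US gal × 3.785 L/gal = 309,992 L.
(a) Moles of Ca²⁺: 46,000 g ÷ 147 g/mol = 312.9 mol.
(a) As CaCO₃: 312.9 mol × 100.1 g/mol = 31,320 g.
(a) Rise: 31,320 g / 309,992 L × 1000 = 101 mg/L.

(b) Volume: 2050 m³ = 2,050,000 L.
(b) Hardness to add: (183 − 130) = 53 mg/L as CaCO₃ × 2,050,000 L = 108,600 g as CaCO₃.
(b) Moles of Ca²⁺ (1 mol Ca²⁺ ≡ 1 mol CaCO₃): 108,600 / 100.1 g/mol = 1085 mol.
(b) Mass of CaCl₂·2H₂O: 1085 × 147 = 159,600 g.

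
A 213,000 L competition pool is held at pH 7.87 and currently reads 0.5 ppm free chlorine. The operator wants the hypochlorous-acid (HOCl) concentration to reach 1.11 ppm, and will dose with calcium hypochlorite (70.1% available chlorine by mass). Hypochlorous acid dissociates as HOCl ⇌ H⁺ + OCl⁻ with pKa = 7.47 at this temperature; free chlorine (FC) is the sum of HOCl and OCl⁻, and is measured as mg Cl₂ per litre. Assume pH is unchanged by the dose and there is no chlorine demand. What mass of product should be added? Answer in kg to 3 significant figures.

1.03 kg

[OCl⁻]/[HOCl] = 10^(pH − pKa) = 10^(7.87 − 7.47) = 2.512; fraction as HOCl = 1/(1 + 2.512) = 0.2847.
Free chlorine required for 1.11 ppm HOCl: 1.11 / 0.2847 = 3.898 ppm.
FC to add: 3.898 − 0.5 = 3.398 mg/L as Cl₂.
Cl₂ equivalent: 3.398 mg/L × 213,000 L = 723.8 g.
Product at 70.1% available Cl: 723.8 / 0.701 = 1033 g.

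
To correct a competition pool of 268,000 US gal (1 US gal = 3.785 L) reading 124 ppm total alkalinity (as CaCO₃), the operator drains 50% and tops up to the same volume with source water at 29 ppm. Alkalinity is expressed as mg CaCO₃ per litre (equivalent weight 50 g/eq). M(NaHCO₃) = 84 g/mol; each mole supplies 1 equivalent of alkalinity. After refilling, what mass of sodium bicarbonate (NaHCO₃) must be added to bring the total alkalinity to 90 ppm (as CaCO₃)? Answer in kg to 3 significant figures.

Volume: 268,000 US gal × 3.785 L/gal = 1,014,380 L.
After draining 50% and refilling: 124 × 0.50 + 29 × 0.50 = 76.5 ppm.
Deficit to target: 90 − 76.5 = 13.5 mg/L.
As CaCO₃: 13.5 mg/L × 1,014,380 L = 13,690 g; ÷ 50 g/eq ÷ 1 = 273.9 mol NaHCO₃.
Mass: 273.9 × 84 = 23,010 g.

23.0 kg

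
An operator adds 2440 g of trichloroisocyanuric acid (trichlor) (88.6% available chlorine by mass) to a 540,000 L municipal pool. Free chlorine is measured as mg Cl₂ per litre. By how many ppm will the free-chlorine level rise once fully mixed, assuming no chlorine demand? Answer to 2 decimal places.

Available chlorine delivered: 2440 g × 0.886 = 2162 g as Cl₂.
Concentration rise: 2162 g / 540,000 L = 4.003 mg/L = 4.00 ppm.

4.00 ppm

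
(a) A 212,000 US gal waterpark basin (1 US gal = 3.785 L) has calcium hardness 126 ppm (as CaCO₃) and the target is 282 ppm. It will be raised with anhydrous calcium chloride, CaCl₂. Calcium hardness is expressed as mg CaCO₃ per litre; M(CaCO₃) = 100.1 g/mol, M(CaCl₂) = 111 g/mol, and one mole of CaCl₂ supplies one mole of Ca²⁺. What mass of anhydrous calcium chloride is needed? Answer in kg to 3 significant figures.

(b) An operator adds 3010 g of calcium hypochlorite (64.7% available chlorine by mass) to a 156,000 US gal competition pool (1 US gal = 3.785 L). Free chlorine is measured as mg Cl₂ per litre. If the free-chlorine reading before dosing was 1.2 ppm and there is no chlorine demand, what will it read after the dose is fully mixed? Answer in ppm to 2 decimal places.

(a) Volume: 212,000 US gal × 3.785 L/gal = 802,420 L.
(a) Hardness to add: (282 − 126) = 156 mg/L as CaCO₃ × 802,420 L = 125,200 g as CaCO₃.
(a) Moles of Ca²⁺ (1 mol Ca²⁺ ≡ 1 mol CaCO₃): 125,200 / 100.1 g/mol = 1251 mol.
(a) Mass of CaCl₂: 1251 × 111 = 138,800 g.

(b) Volume: 156,000 US gal × 3.785 L/gal = 590,460 L.
(b) Available chlorine delivered: 3010 g × 0.647 = 1947 g as Cl₂.
(b) Concentration rise: 1947 g / 590,460 L = 3.298 mg/L = 3.30 ppm.
(b) Final FC: 1.2 + 3.30 = 4.50 ppm.

(a) 139 kg; (b) 4.50 ppm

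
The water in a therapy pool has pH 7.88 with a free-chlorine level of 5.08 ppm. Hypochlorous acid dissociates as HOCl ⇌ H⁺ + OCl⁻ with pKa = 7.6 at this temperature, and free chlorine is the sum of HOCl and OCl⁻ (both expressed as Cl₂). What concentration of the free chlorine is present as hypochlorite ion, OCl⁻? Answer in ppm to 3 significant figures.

[OCl⁻]/[HOCl] = 10^(pH − pKa) = 10^(7.88 − 7.6) = 10^0.28 = 1.905.
Fraction as HOCl = 1 / (1 + 1.905) = 0.3442.
OCl⁻ = (1 − 0.3442) × 5.08 ppm = 3.332 ppm.

3.33 ppm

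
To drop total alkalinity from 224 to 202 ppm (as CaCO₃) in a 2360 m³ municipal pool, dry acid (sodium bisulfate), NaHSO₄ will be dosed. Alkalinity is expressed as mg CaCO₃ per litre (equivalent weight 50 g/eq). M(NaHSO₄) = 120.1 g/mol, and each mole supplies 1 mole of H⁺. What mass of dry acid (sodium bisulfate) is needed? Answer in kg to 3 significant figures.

Volume: 2360 m³ = 2,360,000 L.
Alkalinity to neutralize: (224 − 202) = 22 mg/L as CaCO₃ × 2,360,000 L = 51,920 g as CaCO₃.
Equivalents of H⁺ required: 51,920 ÷ 50 g/eq = 1038 eq = 1038 mol NaHSO₄.
Mass of NaHSO₄: 1038 × 120.1 = 124,700 g.

125 kg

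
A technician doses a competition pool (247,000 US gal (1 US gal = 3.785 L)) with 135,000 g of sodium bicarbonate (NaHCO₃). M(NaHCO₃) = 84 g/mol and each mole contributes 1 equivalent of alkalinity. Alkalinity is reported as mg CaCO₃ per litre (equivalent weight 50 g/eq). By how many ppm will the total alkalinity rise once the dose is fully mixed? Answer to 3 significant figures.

86.0 ppm

Volume: 247,000 US gal × 3.785 L/gal = 934,895 L.
Moles of NaHCO₃: 135,000 g ÷ 84 g/mol = 1607 mol → 1607 eq of alkalinity.
As CaCO₃: 1607 eq × 50 g/eq = 80,360 g.
Rise: 80,360 g / 934,895 L × 1000 = 85.95 mg/L.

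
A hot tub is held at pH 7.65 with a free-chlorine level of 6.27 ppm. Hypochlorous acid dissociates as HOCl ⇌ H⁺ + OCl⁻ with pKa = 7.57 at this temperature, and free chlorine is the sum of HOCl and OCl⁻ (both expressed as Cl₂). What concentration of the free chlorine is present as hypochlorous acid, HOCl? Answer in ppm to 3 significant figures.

2.85 ppm

[OCl⁻]/[HOCl] = 10^(pH − pKa) = 10^(7.65 − 7.57) = 10^0.08 = 1.202.
Fraction as HOCl = 1 / (1 + 1.202) = 0.4541.
HOCl = 0.4541 × 6.27 ppm = 2.847 ppm.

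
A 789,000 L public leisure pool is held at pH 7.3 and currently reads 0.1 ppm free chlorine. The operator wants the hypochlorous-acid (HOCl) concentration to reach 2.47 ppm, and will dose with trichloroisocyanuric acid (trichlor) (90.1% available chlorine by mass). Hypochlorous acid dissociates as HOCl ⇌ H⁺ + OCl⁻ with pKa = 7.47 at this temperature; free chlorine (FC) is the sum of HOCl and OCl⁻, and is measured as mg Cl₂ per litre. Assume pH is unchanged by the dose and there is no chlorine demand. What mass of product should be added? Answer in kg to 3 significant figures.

3.54 kg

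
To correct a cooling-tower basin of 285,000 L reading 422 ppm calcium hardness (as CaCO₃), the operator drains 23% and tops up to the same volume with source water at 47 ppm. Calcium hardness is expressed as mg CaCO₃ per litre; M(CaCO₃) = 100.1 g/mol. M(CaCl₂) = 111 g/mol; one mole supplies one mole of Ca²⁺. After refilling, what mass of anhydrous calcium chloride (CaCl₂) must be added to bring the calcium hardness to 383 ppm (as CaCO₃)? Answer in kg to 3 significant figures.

14.9 kg

After draining 23% and refilling: 422 × 0.77 + 47 × 0.23 = 335.75 ppm.
Deficit to target: 383 − 335.75 = 47.25 mg/L.
As CaCO₃: 47.25 mg/L × 285,000 L = 13,470 g; ÷ 100.1 = 134.5 mol Ca²⁺.
Mass: 134.5 × 111 = 14,930 g.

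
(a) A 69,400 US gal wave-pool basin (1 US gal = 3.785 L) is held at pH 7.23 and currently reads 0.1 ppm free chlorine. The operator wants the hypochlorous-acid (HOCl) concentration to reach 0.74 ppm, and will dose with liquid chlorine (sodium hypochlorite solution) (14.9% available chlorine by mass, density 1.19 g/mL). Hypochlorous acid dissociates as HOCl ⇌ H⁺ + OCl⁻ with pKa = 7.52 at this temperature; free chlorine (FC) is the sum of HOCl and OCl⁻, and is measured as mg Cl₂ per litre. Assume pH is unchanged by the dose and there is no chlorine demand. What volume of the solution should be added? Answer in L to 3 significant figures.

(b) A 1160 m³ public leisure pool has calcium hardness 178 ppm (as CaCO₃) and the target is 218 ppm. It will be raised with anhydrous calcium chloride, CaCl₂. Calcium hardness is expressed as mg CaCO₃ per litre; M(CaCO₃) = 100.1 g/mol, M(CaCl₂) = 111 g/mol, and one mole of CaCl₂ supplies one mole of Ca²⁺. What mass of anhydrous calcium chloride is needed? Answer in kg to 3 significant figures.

(a) Volume: 69,400 US gal × 3.785 L/gal = 262,679 L.
(a) [OCl⁻]/[HOCl] = 10^(pH − pKa) = 10^(7.23 − 7.52) = 0.5129; fraction as HOCl = 1/(1 + 0.5129) = 0.661.
(a) Free chlorine required for 0.74 ppm HOCl: 0.74 / 0.661 = 1.12 ppm.
(a) FC to add: 1.12 − 0.1 = 1.02 mg/L as Cl₂.
(a) Cl₂ equivalent: 1.02 mg/L × 262,679 L = 267.8 g.
(a) Product at 14.9% available Cl: 267.8 / 0.149 = 1797 g.
(a) Volume: 1797 g ÷ 1.19 g/mL = 1510 mL.

(b) Volume: 1160 m³ = 1,160,000 L.
(b) Hardness to add: (218 − 178) = 40 mg/L as CaCO₃ × 1,160,000 L = 46,400 g as CaCO₃.
(b) Moles of Ca²⁺ (1 mol Ca²⁺ ≡ 1 mol CaCO₃): 46,400 / 100.1 g/mol = 463.5 mol.
(b) Mass of CaCl₂: 463.5 × 111 = 51,450 g.

(a) 1.51 L; (b) 51.5 kg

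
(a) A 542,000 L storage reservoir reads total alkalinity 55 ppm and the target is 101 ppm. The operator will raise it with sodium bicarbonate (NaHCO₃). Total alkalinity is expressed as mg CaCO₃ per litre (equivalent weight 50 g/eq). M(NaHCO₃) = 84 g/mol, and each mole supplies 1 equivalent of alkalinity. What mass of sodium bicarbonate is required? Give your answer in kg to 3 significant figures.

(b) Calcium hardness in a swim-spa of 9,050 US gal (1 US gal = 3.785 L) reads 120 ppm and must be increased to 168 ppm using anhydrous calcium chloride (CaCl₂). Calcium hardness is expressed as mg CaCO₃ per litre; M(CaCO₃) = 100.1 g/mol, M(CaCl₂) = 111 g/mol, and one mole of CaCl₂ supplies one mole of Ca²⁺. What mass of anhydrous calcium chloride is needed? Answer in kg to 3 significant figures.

(a) Alkalinity to add: (101 − 55) = 46 mg/L as CaCO₃ × 542,000 L = 24,930 g as CaCO₃.
(a) Equivalents: 24,930 g ÷ 50 g/eq = 498.6 eq.
(a) NaHCO₃ supplies 1 eq per mole → 498.6 mol.
(a) Mass: 498.6 mol × 84 g/mol = 41,890 g.

(b) Volume: 9,050 US gal × 3.785 L/gal = 34,254 L.
(b) Hardness to add: (168 − 120) = 48 mg/L as CaCO₃ × 34,254 L = 1644 g as CaCO₃.
(b) Moles of Ca²⁺ (1 mol Ca²⁺ ≡ 1 mol CaCO₃): 1644 / 100.1 g/mol = 16.43 mol.
(b) Mass of CaCl₂: 16.43 × 111 = 1823 g.

(a) 41.9 kg; (b) 1.82 kg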